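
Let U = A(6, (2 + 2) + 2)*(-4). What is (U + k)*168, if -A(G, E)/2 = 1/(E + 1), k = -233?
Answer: -38952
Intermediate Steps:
A(G, E) = -2/(1 + E) (A(G, E) = -2/(E + 1) = -2/(1 + E))
U = 8/7 (U = -2/(1 + ((2 + 2) + 2))*(-4) = -2/(1 + (4 + 2))*(-4) = -2/(1 + 6)*(-4) = -2/7*(-4) = 8/7 ≈ 1.1429)
(U + k)*168 = (8/7 - 233)*168 = -1623/7*168 = -38952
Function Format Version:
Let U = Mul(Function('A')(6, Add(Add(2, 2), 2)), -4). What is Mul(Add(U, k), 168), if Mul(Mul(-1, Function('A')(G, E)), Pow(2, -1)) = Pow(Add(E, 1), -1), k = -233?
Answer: -38952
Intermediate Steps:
Function('A')(G, E) = Mul(-2, Pow(Add(1, E), -1)) (Function('A')(G, E) = Mul(-2, Pow(Add(E, 1), -1)) = Mul(-2, Pow(Add(1, E), -1)))
U = Rational(8, 7) (U = Mul(Mul(-2, Pow(Add(1, Add(Add(2, 2), 2)), -1)), -4) = Mul(Mul(-2, Pow(Add(1, Add(4, 2)), -1)), -4) = Mul(Mul(-2, Pow(Add(1, 6), -1)), -4) = Mul(Mul(-2, Pow(7, -1)), -4) = Mul(Mul(-2, Rational(1, 7)), -4) = Mul(Rational(-2, 7), -4) = Rational(8, 7) ≈ 1.1429)
Mul(Add(U, k), 168) = Mul(Add(Rational(8, 7), -233), 168) = Mul(Rational(-1623, 7), 168) = -38952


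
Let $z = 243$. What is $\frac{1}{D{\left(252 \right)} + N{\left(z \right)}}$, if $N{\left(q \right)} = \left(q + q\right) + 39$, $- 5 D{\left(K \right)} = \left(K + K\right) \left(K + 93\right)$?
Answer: $- \frac{1}{34251} \approx -2.9196 \cdot 10^{-5}$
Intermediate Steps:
$D{\left(K \right)} = - \frac{2 K \left(93 + K\right)}{5}$ ($D{\left(K \right)} = - \frac{\left(K + K\right) \left(K + 93\right)}{5} = - \frac{2 K \left(93 + K\right)}{5}$)
$N{\left(q \right)} = 39 + 2 q$ ($N{\left(q \right)} = 2 q + 39 = 39 + 2 q$)
$\frac{1}{D{\left(252 \right)} + N{\left(z \right)}} = \frac{1}{\left(- \frac{2}{5}\right) 252 \left(93 + 252\right) + \left(39 + 2 \cdot 243\right)} = \frac{1}{\left(- \frac{2}{5}\right) 252 \cdot 345 + \left(39 + 486\right)} = \frac{1}{-34776 + 525} = \frac{1}{-34251} = - \frac{1}{34251}$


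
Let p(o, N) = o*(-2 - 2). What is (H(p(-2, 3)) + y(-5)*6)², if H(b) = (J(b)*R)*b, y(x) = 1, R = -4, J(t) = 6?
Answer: 34596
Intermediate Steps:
p(o, N) = -4*o (p(o, N) = o*(-4) = -4*o)
H(b) = -24*b (H(b) = (6*(-4))*b = -24*b)
(H(p(-2, 3)) + y(-5)*6)² = (-(-96)*(-2) + 1*6)² = (-24*8 + 6)² = (-192 + 6)² = (-186)² = 34596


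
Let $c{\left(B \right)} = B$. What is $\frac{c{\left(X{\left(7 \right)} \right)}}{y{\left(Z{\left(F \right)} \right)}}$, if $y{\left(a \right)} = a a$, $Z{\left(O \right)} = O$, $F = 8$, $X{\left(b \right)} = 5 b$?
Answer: $\frac{35}{64} \approx 0.54688$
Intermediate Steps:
$y{\left(a \right)} = a^{2}$
$\frac{c{\left(X{\left(7 \right)} \right)}}{y{\left(Z{\left(F \right)} \right)}} = \frac{5 \cdot 7}{8^{2}} = \frac{35}{64}$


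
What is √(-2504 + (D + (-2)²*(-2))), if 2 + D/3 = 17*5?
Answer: I*√2263 ≈ 47.571*I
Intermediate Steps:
D = 249 (D = -6 + 3*(17*5) = -6 + 3*85 = -6 + 255 = 249)
√(-2504 + (D + (-2)²*(-2))) = √(-2504 + (249 + (-2)²*(-2))) = √(-2504 + (249 + 4*(-2))) = √(-2504 + (249 - 8)) = √(-2504 + 241) = √(-2263) = I*√2263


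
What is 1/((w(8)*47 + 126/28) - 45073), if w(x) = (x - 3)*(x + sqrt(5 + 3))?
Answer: -172754/7459218929 - 1880*sqrt(2)/7459218929 ≈ -2.3516e-5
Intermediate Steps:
w(x) = (-3 + x)*(x + 2*sqrt(2)) (w(x) = (-3 + x)*(x + sqrt(8)) = (-3 + x)*(x + 2*sqrt(2)))
1/((w(8)*47 + 126/28) - 45073) = 1/(((8**2 - 6*sqrt(2) - 3*8 + 2*8*sqrt(2))*47 + 126/28) - 45073) = 1/(((64 - 6*sqrt(2) - 24 + 16*sqrt(2))*47 + 126*(1/28)) - 45073) = 1/(((40 + 10*sqrt(2))*47 + 9/2) - 45073) = 1/(((1880 + 470*sqrt(2)) + 9/2) - 45073) = 1/((3769/2 + 470*sqrt(2)) - 45073) = 1/(-86377/2 + 470*sqrt(2))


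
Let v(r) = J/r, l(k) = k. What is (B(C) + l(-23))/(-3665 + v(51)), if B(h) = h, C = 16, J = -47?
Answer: 357/186962 ≈ 0.0019095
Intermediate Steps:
v(r) = -47/r
(B(C) + l(-23))/(-3665 + v(51)) = (16 - 23)/(-3665 - 47/51) = -7/(-3665 - 47*1/51) = -7/(-3665 - 47/51) = -7/(-186962/51) = -7*(-51/186962) = 357/186962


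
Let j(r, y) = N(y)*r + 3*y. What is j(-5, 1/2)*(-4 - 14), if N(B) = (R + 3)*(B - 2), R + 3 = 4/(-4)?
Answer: 108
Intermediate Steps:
R = -4 (R = -3 + 4/(-4) = -3 + 4*(-1/4) = -3 - 1 = -4)
N(B) = 2 - B (N(B) = (-4 + 3)*(B - 2) = -(-2 + B) = 2 - B)
j(r, y) = 3*y + r*(2 - y) (j(r, y) = (2 - y)*r + 3*y = r*(2 - y) + 3*y = 3*y + r*(2 - y))
j(-5, 1/2)*(-4 - 14) = (3/2 - 5*(2 - 1/2))*(-4 - 14) = (3*(1/2) - 5*(2 - 1*1/2))*(-18) = (3/2 - 5*(2 - 1/2))*(-18) = (3/2 - 5*3/2)*(-18) = (3/2 - 15/2)*(-18) = -6*(-18) = 108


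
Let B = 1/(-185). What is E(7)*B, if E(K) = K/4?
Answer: -7/740 ≈ -0.0094595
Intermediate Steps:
E(K) = K/4 (E(K) = K*(¼) = K/4)
B = -1/185 ≈ -0.0054054
E(7)*B = ((¼)*7)*(-1/185) = (7/4)*(-1/185) = -7/740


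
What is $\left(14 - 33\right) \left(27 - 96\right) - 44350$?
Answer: $-43039$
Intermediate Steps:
$\left(14 - 33\right) \left(27 - 96\right) - 44350 = \left(-19\right) \left(-69\right) - 44350 = 1311 - 44350 = -43039$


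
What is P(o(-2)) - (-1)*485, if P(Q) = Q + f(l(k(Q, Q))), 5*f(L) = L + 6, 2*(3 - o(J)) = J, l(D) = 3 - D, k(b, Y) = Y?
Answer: 490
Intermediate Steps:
o(J) = 3 - J/2
f(L) = 6/5 + L/5 (f(L) = (L + 6)/5 = (6 + L)/5 = 6/5 + L/5)
P(Q) = 9/5 + 4*Q/5 (P(Q) = Q + (6/5 + (3 - Q)/5) = Q + (6/5 + (⅗ - Q/5)) = Q + (9/5 - Q/5) = 9/5 + 4*Q/5)
P(o(-2)) - (-1)*485 = (9/5 + 4*(3 - ½*(-2))/5) - (-1)*485 = (9/5 + 4*(3 + 1)/5) - 1*(-485) = (9/5 + (⅘)*4) + 485 = (9/5 + 16/5) + 485 = 5 + 485 = 490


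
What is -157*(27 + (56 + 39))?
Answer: -19154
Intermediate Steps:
-157*(27 + (56 + 39)) = -157*(27 + 95) = -157*122 = -19154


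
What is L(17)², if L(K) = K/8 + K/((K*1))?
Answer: 625/64 ≈ 9.7656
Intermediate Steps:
L(K) = 1 + K/8 (L(K) = K*(⅛) + K/K = K/8 + 1 = 1 + K/8)
L(17)² = (1 + (⅛)*17)² = (1 + 17/8)² = (25/8)² = 625/64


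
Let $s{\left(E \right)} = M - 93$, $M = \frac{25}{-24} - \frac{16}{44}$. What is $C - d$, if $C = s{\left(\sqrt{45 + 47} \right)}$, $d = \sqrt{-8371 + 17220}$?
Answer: $- \frac{24923}{264} - \sqrt{8849} \approx -188.47$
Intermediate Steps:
$M = - \frac{371}{264}$ ($M = 25 \left(- \frac{1}{24}\right) - \frac{4}{11} = - \frac{25}{24} - \frac{4}{11} = - \frac{371}{264} \approx -1.4053$)
$d = \sqrt{8849} \approx 94.069$
$s{\left(E \right)} = - \frac{24923}{264}$ ($s{\left(E \right)} = - \frac{371}{264} - 93 = - \frac{24923}{264}$)
$C = - \frac{24923}{264} \approx -94.405$
$C - d = - \frac{24923}{264} - \sqrt{8849}$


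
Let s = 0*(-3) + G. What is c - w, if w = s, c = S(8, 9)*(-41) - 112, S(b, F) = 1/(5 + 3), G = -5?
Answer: -897/8 ≈ -112.13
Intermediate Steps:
S(b, F) = ⅛ (S(b, F) = 1/8 = ⅛)
c = -937/8 (c = (⅛)*(-41) - 112 = -41/8 - 112 = -937/8 ≈ -117.13)
s = -5 (s = 0*(-3) - 5 = 0 - 5 = -5)
w = -5
c - w = -937/8 - 1*(-5) = -937/8 + 5 = -897/8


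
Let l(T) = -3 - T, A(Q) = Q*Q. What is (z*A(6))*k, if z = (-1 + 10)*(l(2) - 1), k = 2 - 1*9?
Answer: 13608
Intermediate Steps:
A(Q) = Q²
k = -7 (k = 2 - 9 = -7)
z = -54 (z = (-1 + 10)*((-3 - 1*2) - 1) = 9*((-3 - 2) - 1) = 9*(-5 - 1) = 9*(-6) = -54)
(z*A(6))*k = -54*6²*(-7) = -54*36*(-7) = -1944*(-7) = 13608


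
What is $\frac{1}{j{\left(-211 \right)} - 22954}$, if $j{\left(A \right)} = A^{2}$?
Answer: $\frac{1}{21567} \approx 4.6367 \cdot 10^{-5}$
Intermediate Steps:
$\frac{1}{j{\left(-211 \right)} - 22954} = \frac{1}{\left(-211\right)^{2} - 22954} = \frac{1}{44521 - 22954} = \frac{1}{21567}$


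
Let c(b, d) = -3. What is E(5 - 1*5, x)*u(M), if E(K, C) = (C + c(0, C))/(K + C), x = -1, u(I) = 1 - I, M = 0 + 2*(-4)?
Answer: 36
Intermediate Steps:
M = -8 (M = 0 - 8 = -8)
E(K, C) = (-3 + C)/(C + K) (E(K, C) = (C - 3)/(K + C) = (-3 + C)/(C + K))
E(5 - 1*5, x)*u(M) = ((-3 - 1)/(-1 + (5 - 1*5)))*(1 - 1*(-8)) = (-4/(-1 + (5 - 5)))*(1 + 8) = (-4/(-1 + 0))*9 = (-4/(-1))*9 = -1*(-4)*9 = 4*9 = 36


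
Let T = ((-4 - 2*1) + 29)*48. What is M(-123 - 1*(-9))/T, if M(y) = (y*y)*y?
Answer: -61731/46 ≈ -1342.0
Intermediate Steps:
M(y) = y³ (M(y) = y²*y = y³)
T = 1104 (T = ((-4 - 2) + 29)*48 = (-6 + 29)*48 = 23*48 = 1104)
M(-123 - 1*(-9))/T = (-123 - 1*(-9))³/1104 = (-123 + 9)³*(1/1104) = (-114)³*(1/1104) = -1481544*1/1104 = -61731/46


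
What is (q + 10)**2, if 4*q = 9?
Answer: 2401/16 ≈ 150.06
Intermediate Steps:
q = 9/4 (q = (1/4)*9 = 9/4 ≈ 2.2500)
(q + 10)**2 = (9/4 + 10)**2 = (49/4)**2 = 2401/16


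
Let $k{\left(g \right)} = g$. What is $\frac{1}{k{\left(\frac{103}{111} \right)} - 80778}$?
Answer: $- \frac{111}{8966255} \approx -1.238 \cdot 10^{-5}$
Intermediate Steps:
$\frac{1}{k{\left(\frac{103}{111} \right)} - 80778} = \frac{1}{\frac{103}{111} - 80778} = \frac{1}{- \frac{8966255}{111}} = - \frac{111}{8966255}$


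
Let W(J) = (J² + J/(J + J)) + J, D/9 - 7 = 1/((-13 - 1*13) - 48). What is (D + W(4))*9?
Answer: 27765/37 ≈ 750.41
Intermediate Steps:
D = 4653/74 (D = 63 + 9/((-13 - 1*13) - 48) = 63 + 9/((-13 - 13) - 48) = 63 + 9/(-26 - 48) = 63 + 9/(-74) = 63 + 9*(-1/74) = 63 - 9/74 = 4653/74 ≈ 62.878)
W(J) = ½ + J + J² (W(J) = (J² + J/((2*J))) + J = (J² + (1/(2*J))*J) + J = (J² + ½) + J = (½ + J²) + J = ½ + J + J²)
(D + W(4))*9 = (4653/74 + (½ + 4 + 4²))*9 = (4653/74 + (½ + 4 + 16))*9 = (4653/74 + 41/2)*9 = (3085/37)*9 = 27765/37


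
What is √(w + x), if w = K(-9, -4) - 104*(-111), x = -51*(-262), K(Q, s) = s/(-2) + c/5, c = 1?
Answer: √622705/5 ≈ 157.82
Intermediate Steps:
K(Q, s) = ⅕ - s/2 (K(Q, s) = s/(-2) + 1/5 = s*(-½) + 1*(⅕) = -s/2 + ⅕ = ⅕ - s/2)
x = 13362
w = 57731/5 (w = (⅕ - ½*(-4)) - 104*(-111) = (⅕ + 2) + 11544 = 11/5 + 11544 = 57731/5 ≈ 11546.)
√(w + x) = √(57731/5 + 13362) = √(124541/5) = √622705/5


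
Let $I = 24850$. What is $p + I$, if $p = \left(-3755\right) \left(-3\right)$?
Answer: $36115$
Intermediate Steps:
$p = 11265$
$p + I = 11265 + 24850 = 36115$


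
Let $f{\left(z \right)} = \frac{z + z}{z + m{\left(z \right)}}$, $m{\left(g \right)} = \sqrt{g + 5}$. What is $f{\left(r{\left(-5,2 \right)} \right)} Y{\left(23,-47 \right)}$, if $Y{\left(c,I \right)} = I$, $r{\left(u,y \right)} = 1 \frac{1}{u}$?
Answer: $\frac{94}{119} + \frac{188 \sqrt{30}}{119} \approx 9.443$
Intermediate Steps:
$r{\left(u,y \right)} = \frac{1}{u}$
$m{\left(g \right)} = \sqrt{5 + g}$
$f{\left(z \right)} = \frac{2 z}{z + \sqrt{5 + z}}$ ($f{\left(z \right)} = \frac{z + z}{z + \sqrt{5 + z}} = \frac{2 z}{z + \sqrt{5 + z}}$)
$f{\left(r{\left(-5,2 \right)} \right)} Y{\left(23,-47 \right)} = \frac{2}{\left(-5\right) \left(\frac{1}{-5} + \sqrt{5 + \frac{1}{-5}}\right)} \left(-47\right) = 2 \left(- \frac{1}{5}\right) \frac{1}{- \frac{1}{5} + \sqrt{5 - \frac{1}{5}}} \left(-47\right) = 2 \left(- \frac{1}{5}\right) \frac{1}{- \frac{1}{5} + \sqrt{\frac{24}{5}}} \left(-47\right) = 2 \left(- \frac{1}{5}\right) \frac{1}{- \frac{1}{5} + \frac{2 \sqrt{30}}{5}} \left(-47\right) = - \frac{2}{5 \left(- \frac{1}{5} + \frac{2 \sqrt{30}}{5}\right)} \left(-47\right) = \frac{94}{5 \left(- \frac{1}{5} + \frac{2 \sqrt{30}}{5}\right)}$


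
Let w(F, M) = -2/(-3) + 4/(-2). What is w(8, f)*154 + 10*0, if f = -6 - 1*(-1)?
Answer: -616/3 ≈ -205.33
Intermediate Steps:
f = -5 (f = -6 + 1 = -5)
w(F, M) = -4/3 (w(F, M) = -2*(-⅓) + 4*(-½) = ⅔ - 2 = -4/3)
w(8, f)*154 + 10*0 = -4/3*154 + 10*0 = -616/3 + 0 = -616/3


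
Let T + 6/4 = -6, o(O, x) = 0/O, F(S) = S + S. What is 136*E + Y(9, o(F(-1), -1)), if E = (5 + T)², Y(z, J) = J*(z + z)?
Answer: 850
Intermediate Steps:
F(S) = 2*S
o(O, x) = 0
T = -15/2 (T = -3/2 - 6 = -15/2 ≈ -7.5000)
Y(z, J) = 2*J*z (Y(z, J) = J*(2*z) = 2*J*z)
E = 25/4 (E = (5 - 15/2)² = (-5/2)² = 25/4 ≈ 6.2500)
136*E + Y(9, o(F(-1), -1)) = 136*(25/4) + 2*0*9 = 850 + 0 = 850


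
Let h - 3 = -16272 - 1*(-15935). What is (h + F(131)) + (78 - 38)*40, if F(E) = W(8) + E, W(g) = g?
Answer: 1405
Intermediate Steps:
h = -334 (h = 3 + (-16272 - 1*(-15935)) = 3 + (-16272 + 15935) = 3 - 337 = -334)
F(E) = 8 + E
(h + F(131)) + (78 - 38)*40 = (-334 + (8 + 131)) + (78 - 38)*40 = (-334 + 139) + 40*40 = -195 + 1600 = 1405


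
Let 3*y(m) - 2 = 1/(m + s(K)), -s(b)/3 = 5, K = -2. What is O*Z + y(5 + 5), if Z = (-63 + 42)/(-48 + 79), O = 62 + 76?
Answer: -14397/155 ≈ -92.884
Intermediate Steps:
s(b) = -15 (s(b) = -3*5 = -15)
O = 138
y(m) = ⅔ + 1/(3*(-15 + m)) (y(m) = ⅔ + 1/(3*(m - 15)) = ⅔ + 1/(3*(-15 + m)))
Z = -21/31 ≈ -0.67742
O*Z + y(5 + 5) = 138*(-21/31) + (-29 + 2*(5 + 5))/(3*(-15 + (5 + 5))) = -2898/31 + (-29 + 2*10)/(3*(-15 + 10)) = -2898/31 + (⅓)*(-29 + 20)/(-5) = -2898/31 + (⅓)*(-⅕)*(-9) = -2898/31 + ⅗ = -14397/155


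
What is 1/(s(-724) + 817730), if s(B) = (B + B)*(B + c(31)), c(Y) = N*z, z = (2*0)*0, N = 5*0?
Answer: 1/1866082 ≈ 5.3588e-7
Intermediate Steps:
N = 0
z = 0 (z = 0*0 = 0)
c(Y) = 0 (c(Y) = 0*0 = 0)
s(B) = 2*B**2 (s(B) = (B + B)*(B + 0) = (2*B)*B = 2*B**2)
1/(s(-724) + 817730) = 1/(2*(-724)**2 + 817730) = 1/(2*524176 + 817730) = 1/(1048352 + 817730) = 1/1866082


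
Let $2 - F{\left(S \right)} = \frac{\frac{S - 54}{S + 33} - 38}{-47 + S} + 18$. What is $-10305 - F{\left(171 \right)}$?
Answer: $- \frac{86759393}{8432} \approx -10289.0$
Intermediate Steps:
$F{\left(S \right)} = -16 - \frac{-38 + \frac{-54 + S}{33 + S}}{-47 + S}$ ($F{\left(S \right)} = 2 - \left(\frac{\frac{S - 54}{S + 33} - 38}{-47 + S} + 18\right) = 2 - \left(\frac{\frac{-54 + S}{33 + S} - 38}{-47 + S} + 18\right) = 2 - \left(\frac{-38 + \frac{-54 + S}{33 + S}}{-47 + S} + 18\right) = 2 - \left(18 + \frac{-38 + \frac{-54 + S}{33 + S}}{-47 + S}\right) = -16 - \frac{-38 + \frac{-54 + S}{33 + S}}{-47 + S}$)
$-10305 - F{\left(171 \right)} = -10305 - \frac{-26124 - 44631 + 16 \cdot 171^{2}}{1551 - 171^{2} + 14 \cdot 171} = -10305 - \frac{-26124 - 44631 + 16 \cdot 29241}{1551 - 29241 + 2394} = -10305 - \frac{-26124 - 44631 + 467856}{1551 - 29241 + 2394} = -10305 - \frac{1}{-25296} \cdot 397101 = -10305 - \left(- \frac{1}{25296}\right) 397101 = -10305 - - \frac{132367}{8432} = -10305 + \frac{132367}{8432} = - \frac{86759393}{8432}$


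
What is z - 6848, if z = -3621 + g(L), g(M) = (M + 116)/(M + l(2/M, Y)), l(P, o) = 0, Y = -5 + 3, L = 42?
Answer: -219770/21 ≈ -10465.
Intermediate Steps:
Y = -2
g(M) = (116 + M)/M (g(M) = (M + 116)/(M + 0) = (116 + M)/M)
z = -75962/21 (z = -3621 + (116 + 42)/42 = -3621 + (1/42)*158 = -3621 + 79/21 = -75962/21 ≈ -3617.2)
z - 6848 = -75962/21 - 6848 = -219770/21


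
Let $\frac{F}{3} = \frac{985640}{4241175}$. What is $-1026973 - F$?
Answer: $- \frac{290371678013}{282745} \approx -1.027 \cdot 10^{6}$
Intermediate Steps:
$F = \frac{197128}{282745}$ ($F = 3 \cdot \frac{985640}{4241175} = 3 \cdot 985640 \cdot \frac{1}{4241175} = 3 \cdot \frac{197128}{848235} = \frac{197128}{282745} \approx 0.69719$)
$-1026973 - F = -1026973 - \frac{197128}{282745} = - \frac{290371678013}{282745}$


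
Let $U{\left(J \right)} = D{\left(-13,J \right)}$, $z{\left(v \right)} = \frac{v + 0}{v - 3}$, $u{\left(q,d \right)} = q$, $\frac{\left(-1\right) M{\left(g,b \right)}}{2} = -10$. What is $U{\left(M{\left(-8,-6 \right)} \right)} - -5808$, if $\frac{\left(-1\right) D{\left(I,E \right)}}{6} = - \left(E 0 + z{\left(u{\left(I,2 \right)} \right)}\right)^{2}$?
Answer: $\frac{743931}{128} \approx 5812.0$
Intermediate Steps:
$M{\left(g,b \right)} = 20$ ($M{\left(g,b \right)} = \left(-2\right) \left(-10\right) = 20$)
$z{\left(v \right)} = \frac{v}{-3 + v}$
$D{\left(I,E \right)} = \frac{6 I^{2}}{\left(-3 + I\right)^{2}}$ ($D{\left(I,E \right)} = - 6 \left(- \left(E 0 + \frac{I}{-3 + I}\right)^{2}\right) = - 6 \left(- \left(0 + \frac{I}{-3 + I}\right)^{2}\right) = - 6 \left(- \left(\frac{I}{-3 + I}\right)^{2}\right) = - 6 \left(- \frac{I^{2}}{\left(-3 + I\right)^{2}}\right) = \frac{6 I^{2}}{\left(-3 + I\right)^{2}}$)
$U{\left(J \right)} = \frac{507}{128}$ ($U{\left(J \right)} = \frac{6 \left(-13\right)^{2}}{\left(-3 - 13\right)^{2}} = 6 \cdot 169 \cdot \frac{1}{256} = \frac{507}{128}$)
$U{\left(M{\left(-8,-6 \right)} \right)} - -5808 = \frac{507}{128} - -5808 = \frac{507}{128} + 5808 = \frac{743931}{128}$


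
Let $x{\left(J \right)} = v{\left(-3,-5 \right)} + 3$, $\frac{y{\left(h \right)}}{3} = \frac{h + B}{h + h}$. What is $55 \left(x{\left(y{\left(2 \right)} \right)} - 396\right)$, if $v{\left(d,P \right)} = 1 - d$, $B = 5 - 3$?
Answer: $-21395$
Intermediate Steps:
$B = 2$
$y{\left(h \right)} = \frac{3 \left(2 + h\right)}{2 h}$ ($y{\left(h \right)} = 3 \frac{h + 2}{h + h} = 3 \frac{2 + h}{2 h} = \frac{3 \left(2 + h\right)}{2 h}$)
$x{\left(J \right)} = 7$ ($x{\left(J \right)} = \left(1 - -3\right) + 3 = \left(1 + 3\right) + 3 = 4 + 3 = 7$)
$55 \left(x{\left(y{\left(2 \right)} \right)} - 396\right) = 55 \left(7 - 396\right) = 55 \left(-389\right) = -21395$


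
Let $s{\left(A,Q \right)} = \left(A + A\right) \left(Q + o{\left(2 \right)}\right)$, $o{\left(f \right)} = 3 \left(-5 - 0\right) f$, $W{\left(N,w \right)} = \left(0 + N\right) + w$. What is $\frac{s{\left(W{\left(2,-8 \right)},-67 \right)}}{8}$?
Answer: $\frac{291}{2} \approx 145.5$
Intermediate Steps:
$W{\left(N,w \right)} = N + w$
$o{\left(f \right)} = - 15 f$ ($o{\left(f \right)} = 3 \left(-5 + 0\right) f = 3 \left(-5\right) f = - 15 f$)
$s{\left(A,Q \right)} = 2 A \left(-30 + Q\right)$ ($s{\left(A,Q \right)} = \left(A + A\right) \left(Q - 30\right) = 2 A \left(Q - 30\right) = 2 A \left(-30 + Q\right)$)
$\frac{s{\left(W{\left(2,-8 \right)},-67 \right)}}{8} = \frac{2 \left(2 - 8\right) \left(-30 - 67\right)}{8} = \frac{2 \left(-6\right) \left(-97\right)}{8} = \frac{1}{8} \cdot 1164 = \frac{291}{2}$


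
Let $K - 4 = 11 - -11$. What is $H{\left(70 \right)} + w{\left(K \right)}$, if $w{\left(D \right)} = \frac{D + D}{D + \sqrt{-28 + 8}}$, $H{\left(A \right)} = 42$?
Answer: $\frac{3823}{87} - \frac{13 i \sqrt{5}}{87} \approx 43.943 - 0.33413 i$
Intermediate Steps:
$K = 26$ ($K = 4 + \left(11 - -11\right) = 4 + \left(11 + 11\right) = 4 + 22 = 26$)
$w{\left(D \right)} = \frac{2 D}{D + 2 i \sqrt{5}}$ ($w{\left(D \right)} = \frac{2 D}{D + \sqrt{-20}} = \frac{2 D}{D + 2 i \sqrt{5}}$)
$H{\left(70 \right)} + w{\left(K \right)} = 42 + 2 \cdot 26 \frac{1}{26 + 2 i \sqrt{5}} = 42 + \frac{52}{26 + 2 i \sqrt{5}}$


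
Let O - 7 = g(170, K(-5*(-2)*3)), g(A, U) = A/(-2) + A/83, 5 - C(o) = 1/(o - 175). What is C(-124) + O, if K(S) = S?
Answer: -1760728/24817 ≈ -70.948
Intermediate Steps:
C(o) = 5 - 1/(-175 + o) (C(o) = 5 - 1/(o - 175) = 5 - 1/(-175 + o))
g(A, U) = -81*A/166 (g(A, U) = A*(-½) + A*(1/83) = -A/2 + A/83 = -81*A/166)
O = -6304/83 (O = 7 - 81/166*170 = 7 - 6885/83 = -6304/83 ≈ -75.952)
C(-124) + O = (-876 + 5*(-124))/(-175 - 124) - 6304/83 = (-876 - 620)/(-299) - 6304/83 = -1/299*(-1496) - 6304/83 = 1496/299 - 6304/83 = -1760728/24817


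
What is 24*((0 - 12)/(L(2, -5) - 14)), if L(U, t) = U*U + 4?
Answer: 48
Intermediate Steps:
L(U, t) = 4 + U² (L(U, t) = U² + 4 = 4 + U²)
24*((0 - 12)/(L(2, -5) - 14)) = 24*((0 - 12)/((4 + 2²) - 14)) = 24*(-12/((4 + 4) - 14)) = 24*(-12/(8 - 14)) = 24*(-12/(-6)) = 24*(-12*(-⅙)) = 24*2 = 48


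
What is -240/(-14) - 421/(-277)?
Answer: 36187/1939 ≈ 18.663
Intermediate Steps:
-240/(-14) - 421/(-277) = -240*(-1/14) - 421*(-1/277) = 120/7 + 421/277 = 36187/1939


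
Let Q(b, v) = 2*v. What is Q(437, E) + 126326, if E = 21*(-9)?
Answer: 125948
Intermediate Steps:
E = -189
Q(437, E) + 126326 = 2*(-189) + 126326 = -378 + 126326 = 125948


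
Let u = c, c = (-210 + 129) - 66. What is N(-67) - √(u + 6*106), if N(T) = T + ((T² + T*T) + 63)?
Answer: 8974 - √489 ≈ 8951.9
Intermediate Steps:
c = -147 (c = -81 - 66 = -147)
u = -147
N(T) = 63 + T + 2*T² (N(T) = T + ((T² + T²) + 63) = T + (2*T² + 63) = T + (63 + 2*T²) = 63 + T + 2*T²)
N(-67) - √(u + 6*106) = (63 - 67 + 2*(-67)²) - √(-147 + 6*106) = (63 - 67 + 2*4489) - √(-147 + 636) = (63 - 67 + 8978) - √489 = 8974 - √489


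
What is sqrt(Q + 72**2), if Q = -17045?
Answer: I*sqrt(11861) ≈ 108.91*I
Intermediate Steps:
sqrt(Q + 72**2) = sqrt(-17045 + 72**2) = sqrt(-17045 + 5184) = sqrt(-11861) = I*sqrt(11861)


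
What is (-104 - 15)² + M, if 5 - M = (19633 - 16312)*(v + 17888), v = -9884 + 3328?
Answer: -37619406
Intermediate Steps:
v = -6556
M = -37633567 (M = 5 - (19633 - 16312)*(-6556 + 17888) = 5 - 3321*11332 = 5 - 1*37633572 = 5 - 37633572 = -37633567)
(-104 - 15)² + M = (-104 - 15)² - 37633567 = (-119)² - 37633567 = 14161 - 37633567 = -37619406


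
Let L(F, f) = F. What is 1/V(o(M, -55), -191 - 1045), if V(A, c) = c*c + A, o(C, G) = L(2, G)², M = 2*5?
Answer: 1/1527700 ≈ 6.5458e-7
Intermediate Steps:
M = 10
o(C, G) = 4 (o(C, G) = 2² = 4)
V(A, c) = A + c² (V(A, c) = c² + A = A + c²)
1/V(o(M, -55), -191 - 1045) = 1/(4 + (-191 - 1045)²) = 1/(4 + (-1236)²) = 1/(4 + 1527696) = 1/1527700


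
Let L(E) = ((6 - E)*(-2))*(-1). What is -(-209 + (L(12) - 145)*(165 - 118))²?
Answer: -57577744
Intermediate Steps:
L(E) = 12 - 2*E (L(E) = (-12 + 2*E)*(-1) = 12 - 2*E)
-(-209 + (L(12) - 145)*(165 - 118))² = -(-209 + ((12 - 2*12) - 145)*(165 - 118))² = -(-209 + ((12 - 24) - 145)*47)² = -(-209 + (-12 - 145)*47)² = -(-209 - 157*47)² = -(-209 - 7379)² = -1*(-7588)² = -1*57577744 = -57577744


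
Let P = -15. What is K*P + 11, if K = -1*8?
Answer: 131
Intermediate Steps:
K = -8
K*P + 11 = -8*(-15) + 11 = 120 + 11 = 131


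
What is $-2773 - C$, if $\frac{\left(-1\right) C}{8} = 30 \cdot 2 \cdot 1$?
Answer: $-2293$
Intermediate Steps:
$C = -480$ ($C = - 8 \cdot 30 \cdot 2 \cdot 1 = - 8 \cdot 30 \cdot 2 = \left(-8\right) 60 = -480$)
$-2773 - C = -2773 - -480 = -2773 + 480 = -2293$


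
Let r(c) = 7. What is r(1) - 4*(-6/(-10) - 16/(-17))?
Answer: 71/85 ≈ 0.83529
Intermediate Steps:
r(1) - 4*(-6/(-10) - 16/(-17)) = 7 - 4*(-6/(-10) - 16/(-17)) = 7 - 4*(-6*(-⅒) - 16*(-1/17)) = 7 - 4*(⅗ + 16/17) = 7 - 4*131/85 = 7 - 524/85 = 71/85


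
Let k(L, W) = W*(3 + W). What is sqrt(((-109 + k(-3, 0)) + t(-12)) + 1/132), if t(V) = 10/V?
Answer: I*sqrt(478401)/66 ≈ 10.48*I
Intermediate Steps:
sqrt(((-109 + k(-3, 0)) + t(-12)) + 1/132) = sqrt(((-109 + 0*(3 + 0)) + 10/(-12)) + 1/132) = sqrt(((-109 + 0*3) + 10*(-1/12)) + 1/132) = sqrt(((-109 + 0) - 5/6) + 1/132) = sqrt((-109 - 5/6) + 1/132) = sqrt(-659/6 + 1/132) = sqrt(-14497/132) = I*sqrt(478401)/66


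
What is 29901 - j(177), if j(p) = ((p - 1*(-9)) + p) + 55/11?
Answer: 29533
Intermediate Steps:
j(p) = 14 + 2*p (j(p) = ((p + 9) + p) + 55*(1/11) = ((9 + p) + p) + 5 = (9 + 2*p) + 5 = 14 + 2*p)
29901 - j(177) = 29901 - (14 + 2*177) = 29901 - (14 + 354) = 29901 - 1*368 = 29901 - 368 = 29533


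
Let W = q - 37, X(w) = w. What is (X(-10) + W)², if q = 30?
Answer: 289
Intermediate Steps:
W = -7 (W = 30 - 37 = -7)
(X(-10) + W)² = (-10 - 7)² = (-17)² = 289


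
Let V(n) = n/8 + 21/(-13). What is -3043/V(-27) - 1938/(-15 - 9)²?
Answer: 3357075/5536 ≈ 606.41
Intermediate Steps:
V(n) = -21/13 + n/8 (V(n) = n*(⅛) + 21*(-1/13) = n/8 - 21/13 = -21/13 + n/8)
-3043/V(-27) - 1938/(-15 - 9)² = -3043/(-21/13 + (⅛)*(-27)) - 1938/(-15 - 9)² = -3043/(-21/13 - 27/8) - 1938/((-24)²) = -3043/(-519/104) - 1938/576 = -3043*(-104/519) - 1938*1/576 = 316472/519 - 323/96 = 3357075/5536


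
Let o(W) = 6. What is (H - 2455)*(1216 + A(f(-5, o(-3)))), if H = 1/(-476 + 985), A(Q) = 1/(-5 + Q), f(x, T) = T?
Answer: -1520755898/509 ≈ -2.9877e+6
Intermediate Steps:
H = 1/509 ≈ 0.0019646
(H - 2455)*(1216 + A(f(-5, o(-3)))) = (1/509 - 2455)*(1216 + 1/(-5 + 6)) = -1249594*(1216 + 1/1)/509 = -1249594*(1216 + 1)/509 = -1249594/509*1217 = -1520755898/509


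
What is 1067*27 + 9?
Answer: 28818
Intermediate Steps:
1067*27 + 9 = 28809 + 9 = 28818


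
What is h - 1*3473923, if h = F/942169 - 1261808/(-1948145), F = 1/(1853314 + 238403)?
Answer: -13337459753421650498487526/3839308539691559085 ≈ -3.4739e+6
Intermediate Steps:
F = 1/2091717 ≈ 4.7808e-7
h = 2486709269512752929/3839308539691559085 (h = (1/2091717)/942169 - 1261808/(-1948145) = (1/2091717)*(1/942169) - 1261808*(-1/1948145) = 1/1970750914173 + 1261808/1948145 = 2486709269512752929/3839308539691559085 ≈ 0.64770)
h - 1*3473923 = 2486709269512752929/3839308539691559085 - 1*3473923 = 2486709269512752929/3839308539691559085 - 3473923 = -13337459753421650498487526/3839308539691559085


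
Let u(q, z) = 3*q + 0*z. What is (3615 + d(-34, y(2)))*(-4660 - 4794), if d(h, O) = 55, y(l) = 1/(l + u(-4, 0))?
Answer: -34696180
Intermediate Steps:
u(q, z) = 3*q (u(q, z) = 3*q + 0 = 3*q)
y(l) = 1/(-12 + l) (y(l) = 1/(l + 3*(-4)) = 1/(l - 12) = 1/(-12 + l))
(3615 + d(-34, y(2)))*(-4660 - 4794) = (3615 + 55)*(-4660 - 4794) = 3670*(-9454) = -34696180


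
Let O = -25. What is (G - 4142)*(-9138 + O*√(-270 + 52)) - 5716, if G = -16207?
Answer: 185943446 + 508725*I*√218 ≈ 1.8594e+8 + 7.5112e+6*I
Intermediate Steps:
(G - 4142)*(-9138 + O*√(-270 + 52)) - 5716 = (-16207 - 4142)*(-9138 - 25*√(-270 + 52)) - 5716 = -20349*(-9138 - 25*I*√218) - 5716 = (185949162 + 508725*I*√218) - 5716 = 185943446 + 508725*I*√218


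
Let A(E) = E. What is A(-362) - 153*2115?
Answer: -323957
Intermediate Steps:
A(-362) - 153*2115 = -362 - 153*2115 = -362 - 1*323595 = -362 - 323595 = -323957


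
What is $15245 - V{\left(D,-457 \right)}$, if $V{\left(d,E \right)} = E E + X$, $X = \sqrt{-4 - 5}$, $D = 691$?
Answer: $-193604 - 3 i \approx -1.936 \cdot 10^{5} - 3.0 i$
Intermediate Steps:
$X = 3 i$ ($X = \sqrt{-9} = 3 i \approx 3.0 i$)
$V{\left(d,E \right)} = E^{2} + 3 i$ ($V{\left(d,E \right)} = E E + 3 i = E^{2} + 3 i$)
$15245 - V{\left(D,-457 \right)} = 15245 - \left(\left(-457\right)^{2} + 3 i\right) = 15245 - \left(208849 + 3 i\right) = -193604 - 3 i$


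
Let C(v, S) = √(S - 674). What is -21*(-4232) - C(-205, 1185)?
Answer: 88872 - √511 ≈ 88849.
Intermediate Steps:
C(v, S) = √(-674 + S)
-21*(-4232) - C(-205, 1185) = -21*(-4232) - √(-674 + 1185) = 88872 - √511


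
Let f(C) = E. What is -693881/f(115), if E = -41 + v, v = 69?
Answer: -693881/28 ≈ -24781.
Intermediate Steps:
E = 28 (E = -41 + 69 = 28)
f(C) = 28
-693881/f(115) = -693881/28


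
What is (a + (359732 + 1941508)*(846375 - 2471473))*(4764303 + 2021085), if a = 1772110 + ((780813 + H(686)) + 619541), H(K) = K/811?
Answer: -20579586403390260537240/811 ≈ -2.5376e+19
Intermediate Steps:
H(K) = K/811 (H(K) = K*(1/811) = K/811)
a = 2572868990/811 (a = 1772110 + ((780813 + (1/811)*686) + 619541) = 1772110 + ((780813 + 686/811) + 619541) = 1772110 + (633240029/811 + 619541) = 1772110 + 1135687780/811 = 2572868990/811 ≈ 3.1725e+6)
(a + (359732 + 1941508)*(846375 - 2471473))*(4764303 + 2021085) = (2572868990/811 + (359732 + 1941508)*(846375 - 2471473))*(4764303 + 2021085) = (2572868990/811 + 2301240*(-1625098))*6785388 = (2572868990/811 - 3739740521520)*6785388 = -3032926990083730/811*6785388 = -20579586403390260537240/811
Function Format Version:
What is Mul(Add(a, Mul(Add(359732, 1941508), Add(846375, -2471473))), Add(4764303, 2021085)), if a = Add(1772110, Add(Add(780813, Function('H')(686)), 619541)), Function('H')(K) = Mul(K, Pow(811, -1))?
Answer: Rational(-20579586403390260537240, 811) ≈ -2.5376e+19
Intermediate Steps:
Function('H')(K) = Mul(Rational(1, 811), K) (Function('H')(K) = Mul(K, Rational(1, 811)) = Mul(Rational(1, 811), K))
a = Rational(2572868990, 811) (a = Add(1772110, Add(Add(780813, Mul(Rational(1, 811), 686)), 619541)) = Add(1772110, Add(Add(780813, Rational(686, 811)), 619541)) = Add(1772110, Add(Rational(633240029, 811), 619541)) = Add(1772110, Rational(1135687780, 811)) = Rational(2572868990, 811) ≈ 3.1725e+6)
Mul(Add(a, Mul(Add(359732, 1941508), Add(846375, -2471473))), Add(4764303, 2021085)) = Mul(Add(Rational(2572868990, 811), Mul(Add(359732, 1941508), Add(846375, -2471473))), Add(4764303, 2021085)) = Mul(Add(Rational(2572868990, 811), Mul(2301240, -1625098)), 6785388) = Mul(Add(Rational(2572868990, 811), -3739740521520), 6785388) = Mul(Rational(-3032926990083730, 811), 6785388) = Rational(-20579586403390260537240, 811)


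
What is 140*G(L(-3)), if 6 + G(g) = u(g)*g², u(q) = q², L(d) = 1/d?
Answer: -67900/81 ≈ -838.27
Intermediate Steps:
L(d) = 1/d
G(g) = -6 + g⁴ (G(g) = -6 + g²*g² = -6 + g⁴)
140*G(L(-3)) = 140*(-6 + (1/(-3))⁴) = 140*(-6 + (-⅓)⁴) = 140*(-6 + 1/81) = 140*(-485/81) = -67900/81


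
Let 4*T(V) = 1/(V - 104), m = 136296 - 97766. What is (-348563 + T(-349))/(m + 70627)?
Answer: -631596157/197792484 ≈ -3.1932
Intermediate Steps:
m = 38530
T(V) = 1/(4*(-104 + V)) (T(V) = 1/(4*(V - 104)) = 1/(4*(-104 + V)))
(-348563 + T(-349))/(m + 70627) = (-348563 + 1/(4*(-104 - 349)))/(38530 + 70627) = (-348563 + (¼)/(-453))/109157 = (-348563 + (¼)*(-1/453))*(1/109157) = (-348563 - 1/1812)*(1/109157) = -631596157/1812*1/109157 = -631596157/197792484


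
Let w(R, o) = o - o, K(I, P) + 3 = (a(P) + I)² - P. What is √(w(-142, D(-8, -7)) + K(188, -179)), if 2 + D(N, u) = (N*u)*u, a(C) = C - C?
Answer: 8*√555 ≈ 188.47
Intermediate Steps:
a(C) = 0
D(N, u) = -2 + N*u² (D(N, u) = -2 + (N*u)*u = -2 + N*u²)
K(I, P) = -3 + I² - P (K(I, P) = -3 + ((0 + I)² - P) = -3 + (I² - P) = -3 + I² - P)
w(R, o) = 0
√(w(-142, D(-8, -7)) + K(188, -179)) = √(0 + (-3 + 188² - 1*(-179))) = √(0 + (-3 + 35344 + 179)) = √(0 + 35520) = √35520 = 8*√555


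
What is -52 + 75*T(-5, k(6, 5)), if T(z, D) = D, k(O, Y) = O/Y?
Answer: 38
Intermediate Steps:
-52 + 75*T(-5, k(6, 5)) = -52 + 75*(6/5) = -52 + 90 = 38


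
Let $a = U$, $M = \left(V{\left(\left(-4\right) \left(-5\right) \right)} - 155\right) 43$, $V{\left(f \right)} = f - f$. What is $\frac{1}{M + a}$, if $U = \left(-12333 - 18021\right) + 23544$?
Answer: $- \frac{1}{13475} \approx -7.4212 \cdot 10^{-5}$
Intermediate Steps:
$V{\left(f \right)} = 0$
$U = -6810$ ($U = -30354 + 23544 = -6810$)
$M = -6665$ ($M = \left(0 - 155\right) 43 = \left(-155\right) 43 = -6665$)
$a = -6810$
$\frac{1}{M + a} = \frac{1}{-6665 - 6810} = \frac{1}{-13475} = - \frac{1}{13475}$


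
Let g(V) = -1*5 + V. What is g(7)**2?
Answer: 4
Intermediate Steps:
g(V) = -5 + V
g(7)**2 = (-5 + 7)**2 = 2**2 = 4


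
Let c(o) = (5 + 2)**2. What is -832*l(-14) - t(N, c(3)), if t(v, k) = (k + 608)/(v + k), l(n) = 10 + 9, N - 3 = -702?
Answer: -10274543/650 ≈ -15807.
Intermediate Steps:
c(o) = 49 (c(o) = 7**2 = 49)
N = -699 (N = 3 - 702 = -699)
l(n) = 19
t(v, k) = (608 + k)/(k + v)
-832*l(-14) - t(N, c(3)) = -832*19 - (608 + 49)/(49 - 699) = -15808 - 657/(-650) = -15808 - (-1)*657/650 = -15808 - 1*(-657/650) = -15808 + 657/650 = -10274543/650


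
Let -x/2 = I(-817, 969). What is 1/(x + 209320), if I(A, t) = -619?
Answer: 1/210558 ≈ 4.7493e-6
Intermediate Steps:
x = 1238 (x = -2*(-619) = 1238)
1/(x + 209320) = 1/(1238 + 209320) = 1/210558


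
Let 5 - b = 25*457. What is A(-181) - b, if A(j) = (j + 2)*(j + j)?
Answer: 76218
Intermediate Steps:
b = -11420 (b = 5 - 25*457 = 5 - 1*11425 = 5 - 11425 = -11420)
A(j) = 2*j*(2 + j) (A(j) = (2 + j)*(2*j) = 2*j*(2 + j))
A(-181) - b = 2*(-181)*(2 - 181) - 1*(-11420) = 2*(-181)*(-179) + 11420 = 64798 + 11420 = 76218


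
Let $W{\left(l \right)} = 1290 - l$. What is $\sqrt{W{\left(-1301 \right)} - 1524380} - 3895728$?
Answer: $-3895728 + i \sqrt{1521789} \approx -3.8957 \cdot 10^{6} + 1233.6 i$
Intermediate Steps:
$\sqrt{W{\left(-1301 \right)} - 1524380} - 3895728 = \sqrt{\left(1290 - -1301\right) - 1524380} - 3895728 = \sqrt{\left(1290 + 1301\right) - 1524380} - 3895728 = \sqrt{2591 - 1524380} - 3895728 = \sqrt{-1521789} - 3895728 = i \sqrt{1521789} - 3895728 = -3895728 + i \sqrt{1521789}$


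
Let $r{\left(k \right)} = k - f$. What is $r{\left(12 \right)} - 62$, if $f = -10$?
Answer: $-40$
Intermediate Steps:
$r{\left(k \right)} = 10 + k$ ($r{\left(k \right)} = k - -10 = k + 10 = 10 + k$)
$r{\left(12 \right)} - 62 = \left(10 + 12\right) - 62 = 22 - 62 = -40$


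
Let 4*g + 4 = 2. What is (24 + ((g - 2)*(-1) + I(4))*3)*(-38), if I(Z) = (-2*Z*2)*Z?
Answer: 6099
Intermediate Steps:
I(Z) = -4*Z**2 (I(Z) = (-4*Z)*Z = -4*Z**2)
g = -1/2 (g = -1 + (1/4)*2 = -1 + 1/2 = -1/2 ≈ -0.50000)
(24 + ((g - 2)*(-1) + I(4))*3)*(-38) = (24 + ((-1/2 - 2)*(-1) - 4*4**2)*3)*(-38) = (24 + (-5/2*(-1) - 4*16)*3)*(-38) = (24 + (5/2 - 64)*3)*(-38) = (24 - 123/2*3)*(-38) = (24 - 369/2)*(-38) = -321/2*(-38) = 6099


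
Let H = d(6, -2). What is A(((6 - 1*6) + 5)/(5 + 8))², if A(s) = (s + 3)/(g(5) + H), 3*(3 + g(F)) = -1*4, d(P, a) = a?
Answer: 17424/61009 ≈ 0.28560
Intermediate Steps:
g(F) = -13/3 (g(F) = -3 + (-1*4)/3 = -3 + (⅓)*(-4) = -3 - 4/3 = -13/3)
H = -2
A(s) = -9/19 - 3*s/19 (A(s) = (s + 3)/(-13/3 - 2) = (3 + s)/(-19/3) = (3 + s)*(-3/19) = -9/19 - 3*s/19)
A(((6 - 1*6) + 5)/(5 + 8))² = (-9/19 - 3*((6 - 1*6) + 5)/(19*(5 + 8)))² = (-9/19 - 3*((6 - 6) + 5)/(19*13))² = (-9/19 - 3*(0 + 5)/(19*13))² = (-9/19 - 15/(19*13))² = (-9/19 - 3/19*5/13)² = (-9/19 - 15/247)² = (-132/247)² = 17424/61009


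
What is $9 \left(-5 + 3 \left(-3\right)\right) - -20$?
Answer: $-106$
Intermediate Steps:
$9 \left(-5 + 3 \left(-3\right)\right) - -20 = 9 \left(-5 - 9\right) + \left(25 - 5\right) = 9 \left(-14\right) + 20 = -126 + 20 = -106$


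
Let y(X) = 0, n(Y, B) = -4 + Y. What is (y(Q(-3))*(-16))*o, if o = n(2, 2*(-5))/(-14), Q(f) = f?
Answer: 0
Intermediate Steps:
o = ⅐ (o = (-4 + 2)/(-14) = -2*(-1/14) = ⅐ ≈ 0.14286)
(y(Q(-3))*(-16))*o = (0*(-16))*(⅐) = 0*(⅐) = 0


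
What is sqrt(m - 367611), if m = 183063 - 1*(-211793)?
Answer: sqrt(27245) ≈ 165.06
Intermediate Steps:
m = 394856 (m = 183063 + 211793 = 394856)
sqrt(m - 367611) = sqrt(394856 - 367611) = sqrt(27245)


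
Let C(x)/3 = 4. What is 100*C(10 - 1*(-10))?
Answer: 1200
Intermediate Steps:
C(x) = 12 (C(x) = 3*4 = 12)
100*C(10 - 1*(-10)) = 100*12 = 1200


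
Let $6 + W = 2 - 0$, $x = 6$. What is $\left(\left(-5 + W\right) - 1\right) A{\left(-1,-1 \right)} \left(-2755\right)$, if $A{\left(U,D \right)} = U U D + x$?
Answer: $137750$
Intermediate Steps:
$A{\left(U,D \right)} = 6 + D U^{2}$ ($A{\left(U,D \right)} = U U D + 6 = U^{2} D + 6 = D U^{2} + 6 = 6 + D U^{2}$)
$W = -4$ ($W = -6 + \left(2 - 0\right) = -6 + \left(2 + 0\right) = -6 + 2 = -4$)
$\left(\left(-5 + W\right) - 1\right) A{\left(-1,-1 \right)} \left(-2755\right) = \left(\left(-5 - 4\right) - 1\right) \left(6 - \left(-1\right)^{2}\right) \left(-2755\right) = \left(-9 - 1\right) \left(6 - 1\right) \left(-2755\right) = - 10 \left(6 - 1\right) \left(-2755\right) = \left(-10\right) 5 \left(-2755\right) = \left(-50\right) \left(-2755\right) = 137750$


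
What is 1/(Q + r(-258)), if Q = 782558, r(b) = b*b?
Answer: 1/849122 ≈ 1.1777e-6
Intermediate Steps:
r(b) = b²
1/(Q + r(-258)) = 1/(782558 + (-258)²) = 1/(782558 + 66564) = 1/849122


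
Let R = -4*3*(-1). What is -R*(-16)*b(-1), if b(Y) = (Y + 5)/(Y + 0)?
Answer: -768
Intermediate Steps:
b(Y) = (5 + Y)/Y
R = 12 (R = -12*(-1) = 12)
-R*(-16)*b(-1) = -12*(-16)*(5 - 1)/(-1) = -(-192)*(-1*4) = -(-192)*(-4) = -1*768 = -768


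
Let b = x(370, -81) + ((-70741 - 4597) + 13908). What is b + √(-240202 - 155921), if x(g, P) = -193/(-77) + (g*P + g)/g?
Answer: -4736077/77 + I*√396123 ≈ -61508.0 + 629.38*I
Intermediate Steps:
x(g, P) = 193/77 + (g + P*g)/g (x(g, P) = -193*(-1/77) + (P*g + g)/g = 193/77 + (g + P*g)/g)
b = -4736077/77 (b = (270/77 - 81) + ((-70741 - 4597) + 13908) = -5967/77 + (-75338 + 13908) = -5967/77 - 61430 = -4736077/77 ≈ -61508.)
b + √(-240202 - 155921) = -4736077/77 + √(-240202 - 155921) = -4736077/77 + √(-396123) = -4736077/77 + I*√396123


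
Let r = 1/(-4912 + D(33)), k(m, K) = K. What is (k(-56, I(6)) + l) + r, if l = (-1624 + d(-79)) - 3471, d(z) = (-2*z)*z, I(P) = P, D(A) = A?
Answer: -85728910/4879 ≈ -17571.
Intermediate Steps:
d(z) = -2*z**2
r = -1/4879 (r = 1/(-4912 + 33) = 1/(-4879) = -1/4879 ≈ -0.00020496)
l = -17577 (l = (-1624 - 2*(-79)**2) - 3471 = (-1624 - 2*6241) - 3471 = (-1624 - 12482) - 3471 = -14106 - 3471 = -17577)
(k(-56, I(6)) + l) + r = (6 - 17577) - 1/4879 = -17571 - 1/4879 = -85728910/4879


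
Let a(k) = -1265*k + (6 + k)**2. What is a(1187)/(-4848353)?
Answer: 78306/4848353 ≈ 0.016151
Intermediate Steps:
a(k) = (6 + k)**2 - 1265*k
a(1187)/(-4848353) = ((6 + 1187)**2 - 1265*1187)/(-4848353) = (1193**2 - 1501555)*(-1/4848353) = (1423249 - 1501555)*(-1/4848353) = -78306*(-1/4848353) = 78306/4848353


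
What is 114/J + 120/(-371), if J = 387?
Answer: -1382/47859 ≈ -0.028876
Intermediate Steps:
114/J + 120/(-371) = 114/387 + 120/(-371) = 114*(1/387) + 120*(-1/371) = 38/129 - 120/371 = -1382/47859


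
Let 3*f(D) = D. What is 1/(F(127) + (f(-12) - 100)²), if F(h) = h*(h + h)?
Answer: 1/43074 ≈ 2.3216e-5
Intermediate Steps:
f(D) = D/3
F(h) = 2*h² (F(h) = h*(2*h) = 2*h²)
1/(F(127) + (f(-12) - 100)²) = 1/(2*127² + ((⅓)*(-12) - 100)²) = 1/(2*16129 + (-4 - 100)²) = 1/(32258 + (-104)²) = 1/(32258 + 10816) = 1/43074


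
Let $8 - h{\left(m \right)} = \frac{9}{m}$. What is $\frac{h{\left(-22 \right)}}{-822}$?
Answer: $- \frac{185}{18084} \approx -0.01023$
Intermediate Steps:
$h{\left(m \right)} = 8 - \frac{9}{m}$
$\frac{h{\left(-22 \right)}}{-822} = \frac{8 - \frac{9}{-22}}{-822} = \left(8 - - \frac{9}{22}\right) \left(- \frac{1}{822}\right) = \left(8 + \frac{9}{22}\right) \left(- \frac{1}{822}\right) = \frac{185}{22} \left(- \frac{1}{822}\right) = - \frac{185}{18084}$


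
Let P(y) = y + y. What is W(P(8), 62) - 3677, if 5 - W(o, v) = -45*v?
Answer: -882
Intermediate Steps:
P(y) = 2*y
W(o, v) = 5 + 45*v (W(o, v) = 5 - (-45)*v = 5 + 45*v)
W(P(8), 62) - 3677 = (5 + 45*62) - 3677 = (5 + 2790) - 3677 = 2795 - 3677 = -882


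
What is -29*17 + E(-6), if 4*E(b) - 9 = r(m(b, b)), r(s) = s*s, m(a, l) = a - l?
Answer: -1963/4 ≈ -490.75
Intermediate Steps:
r(s) = s**2
E(b) = 9/4 (E(b) = 9/4 + (b - b)**2/4 = 9/4 + (1/4)*0**2 = 9/4 + (1/4)*0 = 9/4 + 0 = 9/4)
-29*17 + E(-6) = -29*17 + 9/4 = -493 + 9/4 = -1963/4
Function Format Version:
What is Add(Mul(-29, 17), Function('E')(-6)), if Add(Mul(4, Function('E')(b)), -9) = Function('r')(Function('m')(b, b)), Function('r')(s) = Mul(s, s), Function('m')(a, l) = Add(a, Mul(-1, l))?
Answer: Rational(-1963, 4) ≈ -490.75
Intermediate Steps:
Function('r')(s) = Pow(s, 2)
Function('E')(b) = Rational(9, 4) (Function('E')(b) = Add(Rational(9, 4), Mul(Rational(1, 4), Pow(Add(b, Mul(-1, b)), 2))) = Add(Rational(9, 4), Mul(Rational(1, 4), Pow(0, 2))) = Add(Rational(9, 4), Mul(Rational(1, 4), 0)) = Add(Rational(9, 4), 0) = Rational(9, 4))
Add(Mul(-29, 17), Function('E')(-6)) = Add(Mul(-29, 17), Rational(9, 4)) = Add(-493, Rational(9, 4)) = Rational(-1963, 4)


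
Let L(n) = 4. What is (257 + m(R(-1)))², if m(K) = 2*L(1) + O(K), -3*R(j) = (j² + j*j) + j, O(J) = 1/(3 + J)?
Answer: 4507129/64 ≈ 70424.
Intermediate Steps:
R(j) = -2*j²/3 - j/3 (R(j) = -((j² + j*j) + j)/3 = -((j² + j²) + j)/3 = -(2*j² + j)/3 = -(j + 2*j²)/3 = -2*j²/3 - j/3)
m(K) = 8 + 1/(3 + K) (m(K) = 2*4 + 1/(3 + K) = 8 + 1/(3 + K))
(257 + m(R(-1)))² = (257 + (25 + 8*(-⅓*(-1)*(1 + 2*(-1))))/(3 - ⅓*(-1)*(1 + 2*(-1))))² = (257 + (25 + 8*(-⅓*(-1)*(1 - 2)))/(3 - ⅓*(-1)*(1 - 2)))² = (257 + (25 + 8*(-⅓*(-1)*(-1)))/(3 - ⅓*(-1)*(-1)))² = (257 + (25 + 8*(-⅓))/(3 - ⅓))² = (257 + (25 - 8/3)/(8/3))² = (257 + (3/8)*(67/3))² = (257 + 67/8)² = (2123/8)² = 4507129/64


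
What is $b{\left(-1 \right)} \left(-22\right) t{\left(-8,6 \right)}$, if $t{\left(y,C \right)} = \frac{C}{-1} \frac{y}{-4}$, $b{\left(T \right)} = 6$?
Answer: $1584$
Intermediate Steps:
$t{\left(y,C \right)} = \frac{C y}{4}$ ($t{\left(y,C \right)} = C \left(-1\right) y \left(- \frac{1}{4}\right) = - C \left(- \frac{y}{4}\right) = \frac{C y}{4}$)
$b{\left(-1 \right)} \left(-22\right) t{\left(-8,6 \right)} = 6 \left(-22\right) \frac{1}{4} \cdot 6 \left(-8\right) = \left(-132\right) \left(-12\right) = 1584$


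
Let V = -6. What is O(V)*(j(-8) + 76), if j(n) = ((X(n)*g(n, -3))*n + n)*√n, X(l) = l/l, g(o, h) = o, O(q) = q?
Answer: -456 - 672*I*√2 ≈ -456.0 - 950.35*I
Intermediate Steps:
X(l) = 1
j(n) = √n*(n + n²) (j(n) = ((1*n)*n + n)*√n = (n*n + n)*√n = (n² + n)*√n = (n + n²)*√n = √n*(n + n²))
O(V)*(j(-8) + 76) = -6*((-8)^(3/2)*(1 - 8) + 76) = -6*(-16*I*√2*(-7) + 76) = -6*(112*I*√2 + 76) = -6*(76 + 112*I*√2) = -456 - 672*I*√2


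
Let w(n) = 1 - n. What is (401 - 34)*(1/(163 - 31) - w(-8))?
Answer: -435629/132 ≈ -3300.2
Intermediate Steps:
(401 - 34)*(1/(163 - 31) - w(-8)) = (401 - 34)*(1/(163 - 31) - (1 - 1*(-8))) = 367*(1/132 - (1 + 8)) = 367*(1/132 - 1*9) = 367*(1/132 - 9) = 367*(-1187/132) = -435629/132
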